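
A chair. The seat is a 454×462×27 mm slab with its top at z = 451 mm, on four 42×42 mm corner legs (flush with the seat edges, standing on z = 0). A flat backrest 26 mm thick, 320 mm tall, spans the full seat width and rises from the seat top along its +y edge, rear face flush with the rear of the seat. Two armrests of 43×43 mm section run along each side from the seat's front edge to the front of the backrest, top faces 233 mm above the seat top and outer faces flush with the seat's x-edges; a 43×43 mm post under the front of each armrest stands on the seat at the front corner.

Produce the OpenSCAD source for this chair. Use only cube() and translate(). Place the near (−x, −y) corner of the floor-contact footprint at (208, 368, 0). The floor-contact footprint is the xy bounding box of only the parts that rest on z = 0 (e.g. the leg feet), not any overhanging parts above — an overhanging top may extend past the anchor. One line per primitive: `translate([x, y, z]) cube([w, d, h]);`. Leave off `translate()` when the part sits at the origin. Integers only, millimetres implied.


// leg_h = 451 - 27 = 424
// arm post h = 233 - 43 = 190
translate([208, 368, 424]) cube([454, 462, 27]);
translate([208, 368, 0]) cube([42, 42, 424]);
translate([620, 368, 0]) cube([42, 42, 424]);
translate([208, 788, 0]) cube([42, 42, 424]);
translate([620, 788, 0]) cube([42, 42, 424]);
translate([208, 804, 451]) cube([454, 26, 320]);
translate([208, 368, 641]) cube([43, 436, 43]);
translate([619, 368, 641]) cube([43, 436, 43]);
translate([208, 368, 451]) cube([43, 43, 190]);
translate([619, 368, 451]) cube([43, 43, 190]);


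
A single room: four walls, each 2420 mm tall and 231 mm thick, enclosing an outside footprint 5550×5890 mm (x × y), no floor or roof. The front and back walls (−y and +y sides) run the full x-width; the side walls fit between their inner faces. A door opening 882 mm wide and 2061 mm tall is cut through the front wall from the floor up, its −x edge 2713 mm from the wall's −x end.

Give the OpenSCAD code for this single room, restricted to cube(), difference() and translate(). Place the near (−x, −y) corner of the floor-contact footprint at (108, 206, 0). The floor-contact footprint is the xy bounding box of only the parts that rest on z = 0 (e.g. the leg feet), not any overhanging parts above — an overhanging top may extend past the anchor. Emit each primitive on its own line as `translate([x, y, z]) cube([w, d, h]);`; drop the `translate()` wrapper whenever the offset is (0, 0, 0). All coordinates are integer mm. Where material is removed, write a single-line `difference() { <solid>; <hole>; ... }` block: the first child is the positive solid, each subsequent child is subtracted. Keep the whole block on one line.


difference() { translate([108, 206, 0]) cube([5550, 231, 2420]); translate([2821, 206, 0]) cube([882, 231, 2061]); }
translate([108, 5865, 0]) cube([5550, 231, 2420]);
translate([108, 437, 0]) cube([231, 5428, 2420]);
translate([5427, 437, 0]) cube([231, 5428, 2420]);


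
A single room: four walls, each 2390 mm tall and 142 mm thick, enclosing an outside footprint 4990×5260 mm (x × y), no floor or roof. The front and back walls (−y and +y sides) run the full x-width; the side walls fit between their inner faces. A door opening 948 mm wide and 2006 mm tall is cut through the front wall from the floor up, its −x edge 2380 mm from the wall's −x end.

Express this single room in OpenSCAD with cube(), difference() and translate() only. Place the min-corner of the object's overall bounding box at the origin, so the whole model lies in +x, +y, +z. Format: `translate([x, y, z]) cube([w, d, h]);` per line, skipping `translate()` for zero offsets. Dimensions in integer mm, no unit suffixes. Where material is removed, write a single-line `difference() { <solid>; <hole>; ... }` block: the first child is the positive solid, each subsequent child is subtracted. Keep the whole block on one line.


difference() { cube([4990, 142, 2390]); translate([2380, 0, 0]) cube([948, 142, 2006]); }
translate([0, 5118, 0]) cube([4990, 142, 2390]);
translate([0, 142, 0]) cube([142, 4976, 2390]);
translate([4848, 142, 0]) cube([142, 4976, 2390]);


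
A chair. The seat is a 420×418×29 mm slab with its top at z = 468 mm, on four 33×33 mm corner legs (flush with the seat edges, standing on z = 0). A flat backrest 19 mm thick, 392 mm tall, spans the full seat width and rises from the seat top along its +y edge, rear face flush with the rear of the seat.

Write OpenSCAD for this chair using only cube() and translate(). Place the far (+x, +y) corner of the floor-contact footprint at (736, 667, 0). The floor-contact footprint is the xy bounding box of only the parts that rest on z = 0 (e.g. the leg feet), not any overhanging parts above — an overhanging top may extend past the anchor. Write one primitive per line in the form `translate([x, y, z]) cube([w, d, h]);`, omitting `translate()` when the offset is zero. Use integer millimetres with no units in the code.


translate([316, 249, 439]) cube([420, 418, 29]);
translate([316, 249, 0]) cube([33, 33, 439]);
translate([703, 249, 0]) cube([33, 33, 439]);
translate([316, 634, 0]) cube([33, 33, 439]);
translate([703, 634, 0]) cube([33, 33, 439]);
translate([316, 648, 468]) cube([420, 19, 392]);


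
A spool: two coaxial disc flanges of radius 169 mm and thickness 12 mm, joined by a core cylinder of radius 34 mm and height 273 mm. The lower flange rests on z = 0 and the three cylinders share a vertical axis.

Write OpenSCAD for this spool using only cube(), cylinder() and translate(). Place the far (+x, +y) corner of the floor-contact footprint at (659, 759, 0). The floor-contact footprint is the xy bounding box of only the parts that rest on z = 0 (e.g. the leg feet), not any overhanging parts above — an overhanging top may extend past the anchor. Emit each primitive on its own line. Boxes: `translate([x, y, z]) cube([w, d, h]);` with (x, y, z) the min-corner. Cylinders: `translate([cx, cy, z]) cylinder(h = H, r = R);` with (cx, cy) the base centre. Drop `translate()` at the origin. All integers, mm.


translate([490, 590, 0]) cylinder(h = 12, r = 169);
translate([490, 590, 12]) cylinder(h = 273, r = 34);
translate([490, 590, 285]) cylinder(h = 12, r = 169);


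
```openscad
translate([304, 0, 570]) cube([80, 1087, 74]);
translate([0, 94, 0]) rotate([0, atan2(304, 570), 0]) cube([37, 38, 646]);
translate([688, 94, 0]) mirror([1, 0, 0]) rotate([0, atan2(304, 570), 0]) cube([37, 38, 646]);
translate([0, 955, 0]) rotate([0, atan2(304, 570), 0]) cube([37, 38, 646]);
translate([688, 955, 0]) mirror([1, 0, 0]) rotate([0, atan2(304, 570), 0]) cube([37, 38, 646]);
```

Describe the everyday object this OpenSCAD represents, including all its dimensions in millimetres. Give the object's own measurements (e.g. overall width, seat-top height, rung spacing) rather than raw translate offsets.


A sawhorse. A 80×1087×74 mm beam (x, y, z) sits on two A-frame leg pairs. Each pair is two raked legs of 37×38 mm section (38 mm along y) splaying symmetrically in x. Each leg rises 570 mm vertically over 304 mm of horizontal reach and is 646 mm long along its own axis. Every leg's outer bottom edge rests on the floor and its outer top edge meets a bottom edge of the beam — the left legs (tilting toward +x) meet the beam's −x bottom edge, the right legs (their mirror images, tilting toward −x) meet its +x bottom edge — so the leg tops tuck under the beam, the beam's underside is 570 mm above the floor, and the feet are 688 mm apart outside-to-outside with the beam centred between them. The two leg pairs are set in 94 mm from either end of the beam.


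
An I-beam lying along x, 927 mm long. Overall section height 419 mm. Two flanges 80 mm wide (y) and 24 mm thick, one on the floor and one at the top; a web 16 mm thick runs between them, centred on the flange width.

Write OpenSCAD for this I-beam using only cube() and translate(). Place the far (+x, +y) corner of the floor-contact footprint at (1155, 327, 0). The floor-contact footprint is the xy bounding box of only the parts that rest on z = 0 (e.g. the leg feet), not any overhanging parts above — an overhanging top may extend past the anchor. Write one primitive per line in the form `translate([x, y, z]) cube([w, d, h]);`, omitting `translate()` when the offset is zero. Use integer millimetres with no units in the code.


translate([228, 247, 0]) cube([927, 80, 24]);
translate([228, 279, 24]) cube([927, 16, 371]);
translate([228, 247, 395]) cube([927, 80, 24]);


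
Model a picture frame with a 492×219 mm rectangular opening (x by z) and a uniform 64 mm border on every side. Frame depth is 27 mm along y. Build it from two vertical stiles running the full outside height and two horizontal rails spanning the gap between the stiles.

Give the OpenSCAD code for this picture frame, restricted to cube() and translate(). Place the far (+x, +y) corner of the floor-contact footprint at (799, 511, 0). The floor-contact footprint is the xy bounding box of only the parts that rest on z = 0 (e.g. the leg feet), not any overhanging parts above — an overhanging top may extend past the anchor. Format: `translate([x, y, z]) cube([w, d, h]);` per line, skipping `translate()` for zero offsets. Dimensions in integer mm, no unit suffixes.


translate([179, 484, 0]) cube([64, 27, 347]);
translate([735, 484, 0]) cube([64, 27, 347]);
translate([243, 484, 0]) cube([492, 27, 64]);
translate([243, 484, 283]) cube([492, 27, 64]);


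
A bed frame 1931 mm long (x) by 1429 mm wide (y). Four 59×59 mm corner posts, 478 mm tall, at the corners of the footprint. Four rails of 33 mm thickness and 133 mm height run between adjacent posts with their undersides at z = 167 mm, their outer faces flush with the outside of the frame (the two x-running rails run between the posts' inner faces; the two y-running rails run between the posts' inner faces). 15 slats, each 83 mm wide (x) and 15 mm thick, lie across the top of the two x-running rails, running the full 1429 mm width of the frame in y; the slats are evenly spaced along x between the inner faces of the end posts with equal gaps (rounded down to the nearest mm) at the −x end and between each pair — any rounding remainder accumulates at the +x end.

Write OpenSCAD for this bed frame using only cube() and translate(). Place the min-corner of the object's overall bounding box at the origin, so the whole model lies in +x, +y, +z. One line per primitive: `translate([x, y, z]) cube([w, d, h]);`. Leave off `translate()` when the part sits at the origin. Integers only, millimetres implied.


cube([59, 59, 478]);
translate([0, 1370, 0]) cube([59, 59, 478]);
translate([1872, 0, 0]) cube([59, 59, 478]);
translate([1872, 1370, 0]) cube([59, 59, 478]);
translate([59, 0, 167]) cube([1813, 33, 133]);
translate([59, 1396, 167]) cube([1813, 33, 133]);
translate([0, 59, 167]) cube([33, 1311, 133]);
translate([1898, 59, 167]) cube([33, 1311, 133]);
translate([94, 0, 300]) cube([83, 1429, 15]);
translate([212, 0, 300]) cube([83, 1429, 15]);
translate([330, 0, 300]) cube([83, 1429, 15]);
translate([448, 0, 300]) cube([83, 1429, 15]);
translate([566, 0, 300]) cube([83, 1429, 15]);
translate([684, 0, 300]) cube([83, 1429, 15]);
translate([802, 0, 300]) cube([83, 1429, 15]);
translate([920, 0, 300]) cube([83, 1429, 15]);
translate([1038, 0, 300]) cube([83, 1429, 15]);
translate([1156, 0, 300]) cube([83, 1429, 15]);
translate([1274, 0, 300]) cube([83, 1429, 15]);
translate([1392, 0, 300]) cube([83, 1429, 15]);
translate([1510, 0, 300]) cube([83, 1429, 15]);
translate([1628, 0, 300]) cube([83, 1429, 15]);
translate([1746, 0, 300]) cube([83, 1429, 15]);


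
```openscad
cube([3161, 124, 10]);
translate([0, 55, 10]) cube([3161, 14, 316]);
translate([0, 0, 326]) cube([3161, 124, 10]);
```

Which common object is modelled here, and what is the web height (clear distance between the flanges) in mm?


An I-beam. The web height is 316 mm.

Two wide flanges with a thin centred web — an I-beam. Overall 336 mm minus two 10 mm flanges gives a web of 336 − 2·10 = 316 mm.


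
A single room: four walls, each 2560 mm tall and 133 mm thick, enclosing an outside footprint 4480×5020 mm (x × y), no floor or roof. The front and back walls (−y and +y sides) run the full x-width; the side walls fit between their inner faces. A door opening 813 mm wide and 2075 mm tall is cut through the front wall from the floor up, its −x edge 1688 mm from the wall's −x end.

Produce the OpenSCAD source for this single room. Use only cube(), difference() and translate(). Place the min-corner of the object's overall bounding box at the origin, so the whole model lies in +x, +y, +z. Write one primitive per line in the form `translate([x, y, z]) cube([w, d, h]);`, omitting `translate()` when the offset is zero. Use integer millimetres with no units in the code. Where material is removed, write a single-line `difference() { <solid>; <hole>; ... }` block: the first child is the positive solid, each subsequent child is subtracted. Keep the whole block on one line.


difference() { cube([4480, 133, 2560]); translate([1688, 0, 0]) cube([813, 133, 2075]); }
translate([0, 4887, 0]) cube([4480, 133, 2560]);
translate([0, 133, 0]) cube([133, 4754, 2560]);
translate([4347, 133, 0]) cube([133, 4754, 2560]);


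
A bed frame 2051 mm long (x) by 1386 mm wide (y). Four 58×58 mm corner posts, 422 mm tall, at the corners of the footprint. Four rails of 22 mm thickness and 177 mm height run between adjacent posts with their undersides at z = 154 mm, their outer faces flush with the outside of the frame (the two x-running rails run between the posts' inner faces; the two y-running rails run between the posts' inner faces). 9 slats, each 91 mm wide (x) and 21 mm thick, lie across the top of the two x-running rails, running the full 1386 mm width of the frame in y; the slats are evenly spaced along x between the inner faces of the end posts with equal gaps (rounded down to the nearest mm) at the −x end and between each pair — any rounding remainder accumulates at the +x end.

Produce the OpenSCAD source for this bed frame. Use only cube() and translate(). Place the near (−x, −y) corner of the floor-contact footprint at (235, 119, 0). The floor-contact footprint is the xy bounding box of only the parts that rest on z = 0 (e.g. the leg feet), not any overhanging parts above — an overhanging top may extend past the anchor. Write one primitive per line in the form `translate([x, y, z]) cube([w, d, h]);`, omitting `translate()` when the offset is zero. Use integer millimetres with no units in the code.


translate([235, 119, 0]) cube([58, 58, 422]);
translate([235, 1447, 0]) cube([58, 58, 422]);
translate([2228, 119, 0]) cube([58, 58, 422]);
translate([2228, 1447, 0]) cube([58, 58, 422]);
translate([293, 119, 154]) cube([1935, 22, 177]);
translate([293, 1483, 154]) cube([1935, 22, 177]);
translate([235, 177, 154]) cube([22, 1270, 177]);
translate([2264, 177, 154]) cube([22, 1270, 177]);
translate([404, 119, 331]) cube([91, 1386, 21]);
translate([606, 119, 331]) cube([91, 1386, 21]);
translate([808, 119, 331]) cube([91, 1386, 21]);
translate([1010, 119, 331]) cube([91, 1386, 21]);
translate([1212, 119, 331]) cube([91, 1386, 21]);
translate([1414, 119, 331]) cube([91, 1386, 21]);
translate([1616, 119, 331]) cube([91, 1386, 21]);
translate([1818, 119, 331]) cube([91, 1386, 21]);
translate([2020, 119, 331]) cube([91, 1386, 21]);


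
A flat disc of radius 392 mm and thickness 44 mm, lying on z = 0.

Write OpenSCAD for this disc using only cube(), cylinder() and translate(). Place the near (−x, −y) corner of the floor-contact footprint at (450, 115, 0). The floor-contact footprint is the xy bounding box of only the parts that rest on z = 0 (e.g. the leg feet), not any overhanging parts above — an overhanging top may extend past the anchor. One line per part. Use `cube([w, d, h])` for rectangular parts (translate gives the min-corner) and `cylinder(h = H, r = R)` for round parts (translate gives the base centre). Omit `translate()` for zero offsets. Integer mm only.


translate([842, 507, 0]) cylinder(h = 44, r = 392);


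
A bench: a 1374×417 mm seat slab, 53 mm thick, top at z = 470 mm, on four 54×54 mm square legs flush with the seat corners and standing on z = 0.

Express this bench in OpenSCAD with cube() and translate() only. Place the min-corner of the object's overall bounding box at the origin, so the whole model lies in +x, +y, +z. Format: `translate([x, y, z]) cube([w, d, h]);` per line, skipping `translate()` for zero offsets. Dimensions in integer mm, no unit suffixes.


// leg_h = 470 − 53 = 417
translate([0, 0, 417]) cube([1374, 417, 53]);
cube([54, 54, 417]);
translate([0, 363, 0]) cube([54, 54, 417]);
translate([1320, 0, 0]) cube([54, 54, 417]);
translate([1320, 363, 0]) cube([54, 54, 417]);


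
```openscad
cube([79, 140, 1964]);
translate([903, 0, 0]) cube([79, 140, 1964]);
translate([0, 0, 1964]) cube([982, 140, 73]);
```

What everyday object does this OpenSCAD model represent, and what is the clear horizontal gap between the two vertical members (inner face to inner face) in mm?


A door frame. The clear opening width is 824 mm.

Two 1964 mm tall posts with a header on top — a door frame. The left jamb is 79 mm wide at x = 0; the right jamb starts at x = 903. The clear opening is 903 − 79 = 824 mm.


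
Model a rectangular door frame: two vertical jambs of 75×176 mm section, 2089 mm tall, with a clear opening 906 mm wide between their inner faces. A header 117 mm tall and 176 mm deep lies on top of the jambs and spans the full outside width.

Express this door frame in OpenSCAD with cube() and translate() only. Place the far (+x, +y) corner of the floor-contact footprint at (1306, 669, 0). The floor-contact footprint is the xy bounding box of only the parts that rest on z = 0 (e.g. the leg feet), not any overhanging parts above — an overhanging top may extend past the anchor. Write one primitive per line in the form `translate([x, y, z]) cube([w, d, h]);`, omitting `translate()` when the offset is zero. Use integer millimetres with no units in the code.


translate([250, 493, 0]) cube([75, 176, 2089]);
translate([1231, 493, 0]) cube([75, 176, 2089]);
translate([250, 493, 2089]) cube([1056, 176, 117]);


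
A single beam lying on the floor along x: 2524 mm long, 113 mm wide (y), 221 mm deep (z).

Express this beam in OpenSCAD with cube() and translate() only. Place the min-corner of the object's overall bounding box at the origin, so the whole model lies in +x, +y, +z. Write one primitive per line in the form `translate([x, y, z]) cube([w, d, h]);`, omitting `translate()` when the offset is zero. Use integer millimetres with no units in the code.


cube([2524, 113, 221]);


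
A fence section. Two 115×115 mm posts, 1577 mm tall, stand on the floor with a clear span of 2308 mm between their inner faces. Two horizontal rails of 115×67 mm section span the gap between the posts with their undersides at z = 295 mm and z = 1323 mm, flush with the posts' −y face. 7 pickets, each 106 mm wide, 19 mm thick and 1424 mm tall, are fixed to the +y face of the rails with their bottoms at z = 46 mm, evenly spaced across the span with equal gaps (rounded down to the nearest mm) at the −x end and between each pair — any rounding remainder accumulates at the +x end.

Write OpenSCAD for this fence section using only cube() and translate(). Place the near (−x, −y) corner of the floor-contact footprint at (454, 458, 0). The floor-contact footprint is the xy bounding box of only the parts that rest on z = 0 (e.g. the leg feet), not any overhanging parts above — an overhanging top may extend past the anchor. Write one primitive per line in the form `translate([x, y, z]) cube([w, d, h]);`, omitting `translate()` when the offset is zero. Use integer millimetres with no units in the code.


translate([454, 458, 0]) cube([115, 115, 1577]);
translate([2877, 458, 0]) cube([115, 115, 1577]);
translate([569, 458, 295]) cube([2308, 115, 67]);
translate([569, 458, 1323]) cube([2308, 115, 67]);
translate([764, 573, 46]) cube([106, 19, 1424]);
translate([1065, 573, 46]) cube([106, 19, 1424]);
translate([1366, 573, 46]) cube([106, 19, 1424]);
translate([1667, 573, 46]) cube([106, 19, 1424]);
translate([1968, 573, 46]) cube([106, 19, 1424]);
translate([2269, 573, 46]) cube([106, 19, 1424]);
translate([2570, 573, 46]) cube([106, 19, 1424]);


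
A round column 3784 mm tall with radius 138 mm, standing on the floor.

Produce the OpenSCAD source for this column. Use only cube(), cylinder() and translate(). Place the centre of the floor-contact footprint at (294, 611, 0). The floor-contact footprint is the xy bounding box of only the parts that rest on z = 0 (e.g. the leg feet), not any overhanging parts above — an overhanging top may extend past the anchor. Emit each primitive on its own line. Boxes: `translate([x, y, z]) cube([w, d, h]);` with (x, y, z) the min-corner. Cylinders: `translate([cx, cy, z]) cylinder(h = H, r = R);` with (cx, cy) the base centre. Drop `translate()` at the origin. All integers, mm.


translate([294, 611, 0]) cylinder(h = 3784, r = 138);


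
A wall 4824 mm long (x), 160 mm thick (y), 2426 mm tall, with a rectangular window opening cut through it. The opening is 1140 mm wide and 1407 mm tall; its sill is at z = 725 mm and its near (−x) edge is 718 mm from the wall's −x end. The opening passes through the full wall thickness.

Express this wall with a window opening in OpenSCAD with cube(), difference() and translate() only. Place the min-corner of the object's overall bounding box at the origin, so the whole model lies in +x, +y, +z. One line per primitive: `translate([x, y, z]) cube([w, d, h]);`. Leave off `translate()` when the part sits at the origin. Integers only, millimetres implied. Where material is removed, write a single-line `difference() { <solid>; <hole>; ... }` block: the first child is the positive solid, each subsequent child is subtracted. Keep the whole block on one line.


difference() { cube([4824, 160, 2426]); translate([718, 0, 725]) cube([1140, 160, 1407]); }


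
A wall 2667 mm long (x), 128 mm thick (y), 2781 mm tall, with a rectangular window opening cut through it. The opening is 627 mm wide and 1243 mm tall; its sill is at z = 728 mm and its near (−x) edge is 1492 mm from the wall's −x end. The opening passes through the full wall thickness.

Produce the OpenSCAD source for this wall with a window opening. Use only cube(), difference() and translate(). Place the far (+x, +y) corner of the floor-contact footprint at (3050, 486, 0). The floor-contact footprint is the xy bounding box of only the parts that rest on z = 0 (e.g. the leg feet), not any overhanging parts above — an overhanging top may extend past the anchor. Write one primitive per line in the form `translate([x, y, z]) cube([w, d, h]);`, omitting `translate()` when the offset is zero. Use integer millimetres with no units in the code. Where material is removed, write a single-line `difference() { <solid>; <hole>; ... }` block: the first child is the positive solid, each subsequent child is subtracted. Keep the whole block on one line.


difference() { translate([383, 358, 0]) cube([2667, 128, 2781]); translate([1875, 358, 728]) cube([627, 128, 1243]); }


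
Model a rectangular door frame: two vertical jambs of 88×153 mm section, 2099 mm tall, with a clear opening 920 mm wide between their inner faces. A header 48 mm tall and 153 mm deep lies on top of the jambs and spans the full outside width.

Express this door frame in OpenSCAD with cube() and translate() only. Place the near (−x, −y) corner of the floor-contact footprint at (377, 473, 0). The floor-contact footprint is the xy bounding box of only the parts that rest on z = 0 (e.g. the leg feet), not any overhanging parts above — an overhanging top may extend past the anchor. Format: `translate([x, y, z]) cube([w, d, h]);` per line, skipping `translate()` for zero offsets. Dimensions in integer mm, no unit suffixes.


translate([377, 473, 0]) cube([88, 153, 2099]);
translate([1385, 473, 0]) cube([88, 153, 2099]);
translate([377, 473, 2099]) cube([1096, 153, 48]);


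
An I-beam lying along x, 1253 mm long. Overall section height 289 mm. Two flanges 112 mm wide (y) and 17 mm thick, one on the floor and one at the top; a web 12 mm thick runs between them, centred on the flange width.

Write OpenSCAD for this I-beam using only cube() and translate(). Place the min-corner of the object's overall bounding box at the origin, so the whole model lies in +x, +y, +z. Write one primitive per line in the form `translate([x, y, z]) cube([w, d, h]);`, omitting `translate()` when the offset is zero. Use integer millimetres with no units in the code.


cube([1253, 112, 17]);
translate([0, 50, 17]) cube([1253, 12, 255]);
translate([0, 0, 272]) cube([1253, 112, 17]);


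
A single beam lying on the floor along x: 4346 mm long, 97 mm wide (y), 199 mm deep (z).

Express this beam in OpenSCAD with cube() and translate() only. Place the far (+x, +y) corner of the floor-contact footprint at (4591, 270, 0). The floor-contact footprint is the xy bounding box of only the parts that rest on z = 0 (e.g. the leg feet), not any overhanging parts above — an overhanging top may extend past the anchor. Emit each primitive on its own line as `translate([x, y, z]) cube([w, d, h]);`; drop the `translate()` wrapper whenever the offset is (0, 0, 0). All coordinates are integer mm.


translate([245, 173, 0]) cube([4346, 97, 199]);


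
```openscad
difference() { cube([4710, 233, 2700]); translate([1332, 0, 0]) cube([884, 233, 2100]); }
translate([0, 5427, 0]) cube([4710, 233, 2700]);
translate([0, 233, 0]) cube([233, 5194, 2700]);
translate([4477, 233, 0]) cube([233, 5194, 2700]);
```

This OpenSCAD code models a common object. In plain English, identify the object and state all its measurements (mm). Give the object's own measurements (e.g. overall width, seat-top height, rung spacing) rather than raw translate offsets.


A single room: four walls, each 2700 mm tall and 233 mm thick, enclosing an outside footprint 4710×5660 mm (x × y), no floor or roof. The front and back walls (−y and +y sides) run the full x-width; the side walls fit between their inner faces. A door opening 884 mm wide and 2100 mm tall is cut through the front wall from the floor up, its −x edge 1332 mm from the wall's −x end.


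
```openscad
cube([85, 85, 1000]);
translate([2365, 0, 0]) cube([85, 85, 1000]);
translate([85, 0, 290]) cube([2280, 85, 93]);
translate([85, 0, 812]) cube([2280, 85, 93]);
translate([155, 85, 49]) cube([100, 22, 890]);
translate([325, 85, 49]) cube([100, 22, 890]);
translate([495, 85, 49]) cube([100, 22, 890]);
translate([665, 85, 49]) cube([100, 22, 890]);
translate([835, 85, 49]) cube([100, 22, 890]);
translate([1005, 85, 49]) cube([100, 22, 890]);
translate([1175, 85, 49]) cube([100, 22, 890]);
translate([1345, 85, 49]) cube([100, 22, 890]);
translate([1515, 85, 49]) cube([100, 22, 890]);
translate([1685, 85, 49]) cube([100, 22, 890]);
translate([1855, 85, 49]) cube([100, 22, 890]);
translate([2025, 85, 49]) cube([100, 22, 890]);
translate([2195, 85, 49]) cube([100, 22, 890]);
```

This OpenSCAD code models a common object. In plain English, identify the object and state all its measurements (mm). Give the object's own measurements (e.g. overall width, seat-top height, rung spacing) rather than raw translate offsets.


A fence section. Two 85×85 mm posts, 1000 mm tall, stand on the floor with a clear span of 2280 mm between their inner faces. Two horizontal rails of 85×93 mm section span the gap between the posts with their undersides at z = 290 mm and z = 812 mm, flush with the posts' −y face. 13 pickets, each 100 mm wide, 22 mm thick and 890 mm tall, are fixed to the +y face of the rails with their bottoms at z = 49 mm, spaced across the span with a 70 mm gap after the −x post and between neighbouring pickets and before the +x post.


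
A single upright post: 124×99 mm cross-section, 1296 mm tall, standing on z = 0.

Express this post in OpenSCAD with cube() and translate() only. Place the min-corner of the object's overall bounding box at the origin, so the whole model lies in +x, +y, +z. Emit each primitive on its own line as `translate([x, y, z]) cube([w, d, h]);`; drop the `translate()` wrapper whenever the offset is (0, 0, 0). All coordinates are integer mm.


cube([124, 99, 1296]);


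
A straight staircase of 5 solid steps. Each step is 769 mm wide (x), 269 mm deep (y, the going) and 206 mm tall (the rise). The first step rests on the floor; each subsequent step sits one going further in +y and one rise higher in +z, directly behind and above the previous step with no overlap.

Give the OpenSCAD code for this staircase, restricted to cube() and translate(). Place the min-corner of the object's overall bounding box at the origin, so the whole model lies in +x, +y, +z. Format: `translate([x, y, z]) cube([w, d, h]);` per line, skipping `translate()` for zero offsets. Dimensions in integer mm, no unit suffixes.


cube([769, 269, 206]);
translate([0, 269, 206]) cube([769, 269, 206]);
translate([0, 538, 412]) cube([769, 269, 206]);
translate([0, 807, 618]) cube([769, 269, 206]);
translate([0, 1076, 824]) cube([769, 269, 206]);


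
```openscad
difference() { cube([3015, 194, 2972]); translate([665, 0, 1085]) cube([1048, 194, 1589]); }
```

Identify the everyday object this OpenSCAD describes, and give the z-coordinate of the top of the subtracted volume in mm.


A wall with a window opening. The window head height is 2674 mm.

A wall with a rectangular opening subtracted — a window. Sill at z = 1085, opening 1589 mm tall, so the head is at 1085 + 1589 = 2674 mm.


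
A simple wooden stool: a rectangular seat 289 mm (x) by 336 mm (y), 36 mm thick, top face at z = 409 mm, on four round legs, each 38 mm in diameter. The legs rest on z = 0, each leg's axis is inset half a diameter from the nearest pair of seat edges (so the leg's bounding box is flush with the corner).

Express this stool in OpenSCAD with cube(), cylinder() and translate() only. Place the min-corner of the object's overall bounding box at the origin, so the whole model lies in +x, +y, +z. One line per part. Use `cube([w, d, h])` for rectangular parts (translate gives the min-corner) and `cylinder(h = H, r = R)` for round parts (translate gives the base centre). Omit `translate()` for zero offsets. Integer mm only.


translate([0, 0, 373]) cube([289, 336, 36]);
translate([19, 19, 0]) cylinder(h = 373, r = 19);
translate([270, 19, 0]) cylinder(h = 373, r = 19);
translate([19, 317, 0]) cylinder(h = 373, r = 19);
translate([270, 317, 0]) cylinder(h = 373, r = 19);


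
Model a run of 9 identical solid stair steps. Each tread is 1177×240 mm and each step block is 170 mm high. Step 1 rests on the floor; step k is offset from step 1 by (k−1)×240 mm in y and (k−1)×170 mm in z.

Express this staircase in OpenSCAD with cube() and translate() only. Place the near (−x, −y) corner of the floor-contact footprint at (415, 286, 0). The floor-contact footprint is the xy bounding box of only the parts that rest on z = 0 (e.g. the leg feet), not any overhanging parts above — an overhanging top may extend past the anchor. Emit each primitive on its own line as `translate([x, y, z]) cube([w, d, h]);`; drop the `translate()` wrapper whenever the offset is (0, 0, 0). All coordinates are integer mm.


translate([415, 286, 0]) cube([1177, 240, 170]);
translate([415, 526, 170]) cube([1177, 240, 170]);
translate([415, 766, 340]) cube([1177, 240, 170]);
translate([415, 1006, 510]) cube([1177, 240, 170]);
translate([415, 1246, 680]) cube([1177, 240, 170]);
translate([415, 1486, 850]) cube([1177, 240, 170]);
translate([415, 1726, 1020]) cube([1177, 240, 170]);
translate([415, 1966, 1190]) cube([1177, 240, 170]);
translate([415, 2206, 1360]) cube([1177, 240, 170]);


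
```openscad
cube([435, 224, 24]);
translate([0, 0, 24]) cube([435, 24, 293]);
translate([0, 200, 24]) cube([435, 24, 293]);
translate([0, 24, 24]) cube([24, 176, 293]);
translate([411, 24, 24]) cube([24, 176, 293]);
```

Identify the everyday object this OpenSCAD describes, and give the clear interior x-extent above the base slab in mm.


An open box. The internal width is 387 mm.

A 435×224 base slab with four walls standing on it — an open box. The base is 435 mm wide and the walls are 24 mm thick, so the internal width is 435 − 2 × 24 = 387 mm.


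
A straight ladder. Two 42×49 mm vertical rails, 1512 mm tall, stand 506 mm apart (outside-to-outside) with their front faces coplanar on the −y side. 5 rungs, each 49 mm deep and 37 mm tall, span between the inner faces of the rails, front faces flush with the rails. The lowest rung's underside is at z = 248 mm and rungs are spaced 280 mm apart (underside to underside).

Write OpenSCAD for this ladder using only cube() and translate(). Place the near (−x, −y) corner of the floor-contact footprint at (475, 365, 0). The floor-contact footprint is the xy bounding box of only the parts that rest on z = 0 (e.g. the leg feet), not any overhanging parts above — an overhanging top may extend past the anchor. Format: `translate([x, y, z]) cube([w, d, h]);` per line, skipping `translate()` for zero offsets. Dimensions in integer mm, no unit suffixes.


translate([475, 365, 0]) cube([42, 49, 1512]);
translate([939, 365, 0]) cube([42, 49, 1512]);
translate([517, 365, 248]) cube([422, 49, 37]);
translate([517, 365, 528]) cube([422, 49, 37]);
translate([517, 365, 808]) cube([422, 49, 37]);
translate([517, 365, 1088]) cube([422, 49, 37]);
translate([517, 365, 1368]) cube([422, 49, 37]);


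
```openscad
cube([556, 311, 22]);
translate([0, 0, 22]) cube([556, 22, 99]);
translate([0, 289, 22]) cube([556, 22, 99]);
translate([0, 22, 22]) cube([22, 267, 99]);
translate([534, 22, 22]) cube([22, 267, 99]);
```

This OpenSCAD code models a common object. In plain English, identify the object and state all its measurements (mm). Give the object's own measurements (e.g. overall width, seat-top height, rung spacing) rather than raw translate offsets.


An open-topped rectangular box: outside dimensions 556×311×121 mm, with a uniform wall and base thickness of 22 mm. The base is a full 556×311 slab on the floor; four walls sit on top of the base. The front and back walls (the −y and +y sides) span the full width; the two side walls fit between them.


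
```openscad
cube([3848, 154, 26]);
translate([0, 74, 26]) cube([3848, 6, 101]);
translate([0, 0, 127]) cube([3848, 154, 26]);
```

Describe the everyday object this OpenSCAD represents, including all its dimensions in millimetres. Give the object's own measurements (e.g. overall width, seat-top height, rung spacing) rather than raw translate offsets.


An I-beam lying along x, 3848 mm long. Overall section height 153 mm. Two flanges 154 mm wide (y) and 26 mm thick, one on the floor and one at the top; a web 6 mm thick runs between them, centred on the flange width.


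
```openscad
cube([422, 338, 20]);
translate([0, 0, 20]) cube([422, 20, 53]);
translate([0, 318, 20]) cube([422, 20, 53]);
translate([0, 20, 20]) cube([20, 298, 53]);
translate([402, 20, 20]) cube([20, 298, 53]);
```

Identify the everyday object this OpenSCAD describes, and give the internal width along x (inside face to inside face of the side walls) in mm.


An open box. The internal width is 382 mm.

A 422×338 base slab with four walls standing on it — an open box. The base is 422 mm wide and the walls are 20 mm thick, so the internal width is 422 − 2 × 20 = 382 mm.


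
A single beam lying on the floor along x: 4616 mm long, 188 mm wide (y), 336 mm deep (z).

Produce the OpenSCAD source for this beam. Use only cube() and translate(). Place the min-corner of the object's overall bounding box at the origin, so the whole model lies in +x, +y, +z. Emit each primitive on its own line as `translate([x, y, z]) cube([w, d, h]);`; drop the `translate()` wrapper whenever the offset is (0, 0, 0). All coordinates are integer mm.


cube([4616, 188, 336]);


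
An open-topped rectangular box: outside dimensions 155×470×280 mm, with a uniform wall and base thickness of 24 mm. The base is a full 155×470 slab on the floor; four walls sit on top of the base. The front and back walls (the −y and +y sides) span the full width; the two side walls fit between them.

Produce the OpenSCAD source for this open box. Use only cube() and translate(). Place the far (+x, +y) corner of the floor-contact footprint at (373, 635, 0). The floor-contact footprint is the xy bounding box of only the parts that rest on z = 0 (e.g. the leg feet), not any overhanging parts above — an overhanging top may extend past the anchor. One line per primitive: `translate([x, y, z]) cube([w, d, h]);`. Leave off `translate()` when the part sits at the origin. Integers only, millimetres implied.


translate([218, 165, 0]) cube([155, 470, 24]);
translate([218, 165, 24]) cube([155, 24, 256]);
translate([218, 611, 24]) cube([155, 24, 256]);
translate([218, 189, 24]) cube([24, 422, 256]);
translate([349, 189, 24]) cube([24, 422, 256]);


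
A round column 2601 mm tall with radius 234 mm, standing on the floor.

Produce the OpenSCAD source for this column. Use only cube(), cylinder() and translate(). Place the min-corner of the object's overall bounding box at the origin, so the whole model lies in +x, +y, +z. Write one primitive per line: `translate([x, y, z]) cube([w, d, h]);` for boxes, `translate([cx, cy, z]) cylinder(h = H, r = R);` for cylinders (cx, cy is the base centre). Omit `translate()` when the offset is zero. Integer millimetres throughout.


translate([234, 234, 0]) cylinder(h = 2601, r = 234);


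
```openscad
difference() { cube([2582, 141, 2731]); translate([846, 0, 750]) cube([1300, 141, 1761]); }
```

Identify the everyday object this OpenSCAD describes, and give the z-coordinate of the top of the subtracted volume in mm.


A wall with a window opening. The window head height is 2511 mm.

A wall with a rectangular opening subtracted — a window. Sill at z = 750, opening 1761 mm tall, so the head is at 750 + 1761 = 2511 mm.


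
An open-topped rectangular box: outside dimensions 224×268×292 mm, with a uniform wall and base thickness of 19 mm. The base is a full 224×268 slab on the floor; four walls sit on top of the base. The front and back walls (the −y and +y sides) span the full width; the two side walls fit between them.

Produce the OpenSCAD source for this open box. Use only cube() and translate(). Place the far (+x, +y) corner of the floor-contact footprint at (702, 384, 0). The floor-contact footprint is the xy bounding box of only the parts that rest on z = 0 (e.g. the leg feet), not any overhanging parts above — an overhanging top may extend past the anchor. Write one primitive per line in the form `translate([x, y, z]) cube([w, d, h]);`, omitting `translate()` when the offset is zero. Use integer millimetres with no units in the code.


translate([478, 116, 0]) cube([224, 268, 19]);
translate([478, 116, 19]) cube([224, 19, 273]);
translate([478, 365, 19]) cube([224, 19, 273]);
translate([478, 135, 19]) cube([19, 230, 273]);
translate([683, 135, 19]) cube([19, 230, 273]);


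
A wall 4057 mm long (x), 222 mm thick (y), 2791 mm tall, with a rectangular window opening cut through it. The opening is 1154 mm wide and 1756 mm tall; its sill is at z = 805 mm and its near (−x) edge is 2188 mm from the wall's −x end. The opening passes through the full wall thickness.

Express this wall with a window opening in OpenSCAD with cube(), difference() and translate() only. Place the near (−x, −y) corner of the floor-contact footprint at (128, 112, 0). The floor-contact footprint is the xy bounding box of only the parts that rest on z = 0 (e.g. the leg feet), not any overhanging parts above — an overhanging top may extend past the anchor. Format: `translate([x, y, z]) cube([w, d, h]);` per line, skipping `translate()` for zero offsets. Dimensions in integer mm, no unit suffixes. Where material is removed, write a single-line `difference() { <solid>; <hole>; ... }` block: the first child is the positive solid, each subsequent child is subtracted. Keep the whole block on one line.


difference() { translate([128, 112, 0]) cube([4057, 222, 2791]); translate([2316, 112, 805]) cube([1154, 222, 1756]); }
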